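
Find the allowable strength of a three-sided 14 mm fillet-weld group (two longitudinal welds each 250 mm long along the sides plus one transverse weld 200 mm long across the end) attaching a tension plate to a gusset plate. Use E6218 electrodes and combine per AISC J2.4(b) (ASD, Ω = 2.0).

E62XX → F_EXX = 620 MPa.
t_e = 0.707 × 14 = 9.898 mm.
R_nwl = 0.6 × 620 × 9.898 × 500 × 10⁻³ = 1841 kN (longitudinal, 2 welds).
R_nwt = 0.6 × 620 × 9.898 × 200 × 10⁻³ = 736.4 kN (transverse, base value).
(i) R_nwl + R_nwt = 2577 kN; (ii) 0.85 R_nwl + 1.5 R_nwt = 2669 kN.
R_n = max = 2669 kN [governs: (ii)]; R_n/Ω = 1335 kN.

R_n/Ω ≈ 1330 kN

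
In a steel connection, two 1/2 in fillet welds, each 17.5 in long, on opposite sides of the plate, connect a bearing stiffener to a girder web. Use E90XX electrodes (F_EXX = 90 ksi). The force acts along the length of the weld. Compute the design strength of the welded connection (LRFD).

φR_n ≈ 501 kip

Effective throat t_e = 0.707 × 0.5 = 0.3535 in.
Total length L = 35 in; A_we = 0.3535 × 35 = 12.37 in².
F_nw = 0.6 F_EXX = 0.6 × 90 = 54 ksi.
φR_n = 0.75 × 54 × 12.37 = 501.1 kip.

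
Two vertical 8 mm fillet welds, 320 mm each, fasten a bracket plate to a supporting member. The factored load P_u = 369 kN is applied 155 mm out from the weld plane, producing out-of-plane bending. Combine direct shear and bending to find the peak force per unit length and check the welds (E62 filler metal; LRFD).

E62XX → F_EXX = 620 MPa.
L_w = 2 × 320 = 640 mm; section modulus (unit throat) S = 2 × L²/6 = 34130 mm².
Direct shear f_v = P/L_w = 369×10³/640 = 576.6 N/mm.
Moment M = P × e = 369×10³ × 155 = 57195000 N·mm; bending f_b = M/S = 1676 N/mm.
f_max = √(f_v² + f_b²) = √(576.6² + 1676²) = 1772 N/mm.
φr_n = 0.75 × 0.6 × 620 × (0.707 × 8) = 1578 N/mm → NOT adequate.

f_max ≈ 1770 N/mm; NOT adequate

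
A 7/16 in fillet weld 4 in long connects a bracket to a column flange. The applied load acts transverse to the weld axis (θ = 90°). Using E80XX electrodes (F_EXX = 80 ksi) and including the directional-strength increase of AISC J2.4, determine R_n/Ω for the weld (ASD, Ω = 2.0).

t_e = 0.707 × 0.4375 = 0.3093 in; A_we = 0.3093 × 4 = 1.237 in².
Directional factor: 1.0 + 0.5 sin^1.5(90°) = 1.5.
F_nw = 0.6 × 80 × 1.5 = 72 ksi.
R_n/Ω = (72 × 1.237) / 2.0 = 44.54 kip.

R_n/Ω ≈ 44.5 kip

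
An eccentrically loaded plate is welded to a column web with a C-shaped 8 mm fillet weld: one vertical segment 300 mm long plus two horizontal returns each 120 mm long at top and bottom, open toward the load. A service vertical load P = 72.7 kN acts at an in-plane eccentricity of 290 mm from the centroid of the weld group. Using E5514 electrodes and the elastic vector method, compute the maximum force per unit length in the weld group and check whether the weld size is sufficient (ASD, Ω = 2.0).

f_max ≈ 526 N/mm; adequate

E55XX → F_EXX = 550 MPa.
Total weld length L_w = 540 mm. Treat welds as unit-width lines.
Centroid: x̄ = 2×120×60 / 540 = 26.67 mm from the vertical weld.
Polar moment about centroid: J = I_x + I_y = [300³/12 + 2×120×150²] + [300×26.67² + 2(120³/12 + 120×33.33²)] = 8418000 mm³.
Direct shear f_v = P/L_w = 72.7×10³ / 540 = 134.6 N/mm (vertical).
Torsion M = P·e = 72.7×10³ × 290 = 21083000 N·mm.
Critical point at (x, y) = (93.33, 150) from centroid. f_tx = M·y/J = 375.7 N/mm; f_ty = M·x/J = 233.8 N/mm.
Resultant f_max = √[f_tx² + (f_v + f_ty)²] = √[375.7² + (134.6 + 233.8)²] = 526.2 N/mm.
Capacity per unit length: r_n/Ω = (1/2.0) × 0.6 × 550 × (0.707 × 8) = 933.2 N/mm.
526.2 ≤ 933.2 → adequate.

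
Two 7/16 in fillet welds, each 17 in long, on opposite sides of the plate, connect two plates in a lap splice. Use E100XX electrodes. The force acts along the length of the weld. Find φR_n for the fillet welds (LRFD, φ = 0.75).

E100XX → F_EXX = 100 ksi.
Effective throat t_e = 0.707 × 0.4375 = 0.3093 in.
Total length L = 34 in; A_we = 0.3093 × 34 = 10.52 in².
F_nw = 0.6 F_EXX = 0.6 × 100 = 60 ksi.
φR_n = 0.75 × 60 × 10.52 = 473.2 kips.

φR_n ≈ 473 kips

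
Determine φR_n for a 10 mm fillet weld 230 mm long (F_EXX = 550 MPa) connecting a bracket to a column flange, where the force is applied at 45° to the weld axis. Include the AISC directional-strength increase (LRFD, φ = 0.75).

t_e = 0.707 × 10 = 7.07 mm; A_we = 7.07 × 230 = 1626 mm².
Directional factor: 1.0 + 0.5 sin^1.5(45°) = 1.297.
F_nw = 0.6 × 550 × 1.297 = 428.1 MPa.
φR_n = 0.75 × 428.1 × 1626 × 10⁻³ = 522.1 kN.

φR_n ≈ 522 kN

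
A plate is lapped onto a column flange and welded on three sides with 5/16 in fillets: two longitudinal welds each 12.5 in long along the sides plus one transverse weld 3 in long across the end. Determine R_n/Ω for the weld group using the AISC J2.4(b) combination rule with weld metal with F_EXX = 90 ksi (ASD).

R_n/Ω ≈ 167 kip

t_e = 0.707 × 0.3125 = 0.2209 in.
R_nwl = 0.6 × 90 × 0.2209 × 25 = 298.3 kip (longitudinal, 2 welds).
R_nwt = 0.6 × 90 × 0.2209 × 3 = 35.79 kip (transverse, base value).
(i) R_nwl + R_nwt = 334.1 kip; (ii) 0.85 R_nwl + 1.5 R_nwt = 307.2 kip.
R_n = max = 334.1 kip [governs: (i)]; R_n/Ω = 167 kip.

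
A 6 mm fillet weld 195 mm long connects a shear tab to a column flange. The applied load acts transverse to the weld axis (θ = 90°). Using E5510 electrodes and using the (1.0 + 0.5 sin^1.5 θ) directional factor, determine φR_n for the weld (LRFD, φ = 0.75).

E55XX → F_EXX = 550 MPa.
t_e = 0.707 × 6 = 4.242 mm; A_we = 4.242 × 195 = 827.2 mm².
Directional factor: 1.0 + 0.5 sin^1.5(90°) = 1.5.
F_nw = 0.6 × 550 × 1.5 = 495 MPa.
φR_n = 0.75 × 495 × 827.2 × 10⁻³ = 307.1 kN.

φR_n ≈ 307 kN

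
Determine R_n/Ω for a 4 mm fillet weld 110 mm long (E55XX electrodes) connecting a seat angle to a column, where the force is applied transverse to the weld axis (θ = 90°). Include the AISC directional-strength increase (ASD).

E55XX → F_EXX = 550 MPa.
t_e = 0.707 × 4 = 2.828 mm; A_we = 2.828 × 110 = 311.1 mm².
Directional factor: 1.0 + 0.5 sin^1.5(90°) = 1.5.
F_nw = 0.6 × 550 × 1.5 = 495 MPa.
R_n/Ω = (495 × 311.1) / 2.0 × 10⁻³ = 76.99 kN.

R_n/Ω ≈ 77 kN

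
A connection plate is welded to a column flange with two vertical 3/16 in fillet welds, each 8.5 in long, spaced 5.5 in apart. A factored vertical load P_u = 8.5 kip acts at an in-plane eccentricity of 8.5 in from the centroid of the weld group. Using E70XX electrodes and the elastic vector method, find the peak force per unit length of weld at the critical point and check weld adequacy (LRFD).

f_max ≈ 1.9 kip/in; adequate

E70XX → F_EXX = 70 ksi.
Total weld length L_w = 17 in. Treat welds as unit-width lines.
Polar moment about centroid: J = 2[d³/12 + d(b/2)²] = 2[8.5³/12 + 8.5×2.75²] = 230.9 in³.
Direct shear f_v = P/L_w = 8.5 / 17 = 0.5 kip/in (vertical).
Torsion M = P·e = 8.5 × 8.5 = 72.25 kip·in.
Critical point at (x, y) = (2.75, 4.25) from centroid. f_tx = M·y/J = 1.33 kip/in; f_ty = M·x/J = 0.8604 kip/in.
Resultant f_max = √[f_tx² + (f_v + f_ty)²] = √[1.33² + (0.5 + 0.8604)²] = 1.902 kip/in.
Capacity per unit length: φr_n = 0.75 × 0.6 × 70 × (0.707 × 0.1875) = 4.176 kip/in.
1.902 ≤ 4.176 → adequate.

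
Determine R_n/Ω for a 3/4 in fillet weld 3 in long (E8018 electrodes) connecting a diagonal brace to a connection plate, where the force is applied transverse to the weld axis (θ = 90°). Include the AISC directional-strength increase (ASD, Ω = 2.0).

R_n/Ω ≈ 57.3 kips

E80XX → F_EXX = 80 ksi.
t_e = 0.707 × 0.75 = 0.5302 in; A_we = 0.5302 × 3 = 1.591 in².
Directional factor: 1.0 + 0.5 sin^1.5(90°) = 1.5.
F_nw = 0.6 × 80 × 1.5 = 72 ksi.
R_n/Ω = (72 × 1.591) / 2.0 = 57.27 kips.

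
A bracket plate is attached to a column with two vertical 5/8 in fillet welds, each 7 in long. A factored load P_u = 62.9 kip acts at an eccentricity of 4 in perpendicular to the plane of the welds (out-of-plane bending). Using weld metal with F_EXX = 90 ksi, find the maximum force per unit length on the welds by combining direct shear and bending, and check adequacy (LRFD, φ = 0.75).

f_max ≈ 16 kip/in; adequate

L_w = 2 × 7 = 14 in; section modulus (unit throat) S = 2 × L²/6 = 16.33 in².
Direct shear f_v = P/L_w = 62.9/14 = 4.493 kip/in.
Moment M = P × e = 62.9 × 4 = 251.6 kip·in; bending f_b = M/S = 15.4 kip/in.
f_max = √(f_v² + f_b²) = √(4.493² + 15.4²) = 16.05 kip/in.
φr_n = 0.75 × 0.6 × 90 × (0.707 × 0.625) = 17.9 kip/in → adequate.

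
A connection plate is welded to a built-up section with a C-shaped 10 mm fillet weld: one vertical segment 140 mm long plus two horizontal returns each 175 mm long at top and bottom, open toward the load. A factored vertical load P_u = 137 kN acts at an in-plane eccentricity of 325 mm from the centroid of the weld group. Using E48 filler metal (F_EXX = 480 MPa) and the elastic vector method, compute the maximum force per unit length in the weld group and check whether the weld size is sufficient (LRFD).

Total weld length L_w = 490 mm. Treat welds as unit-width lines.
Centroid: x̄ = 2×175×87.5 / 490 = 62.5 mm from the vertical weld.
Polar moment about centroid: J = I_x + I_y = [140³/12 + 2×175×70²] + [140×62.5² + 2(175³/12 + 175×25²)] = 3603000 mm³.
Direct shear f_v = P/L_w = 137×10³ / 490 = 279.6 N/mm (vertical).
Torsion M = P·e = 137×10³ × 325 = 44525000 N·mm.
Critical point at (x, y) = (112.5, 70) from centroid. f_tx = M·y/J = 865.2 N/mm; f_ty = M·x/J = 1390 N/mm.
Resultant f_max = √[f_tx² + (f_v + f_ty)²] = √[865.2² + (279.6 + 1390)²] = 1881 N/mm.
Capacity per unit length: φr_n = 0.75 × 0.6 × 480 × (0.707 × 10) = 1527 N/mm.
1881 > 1527 → NOT adequate.

f_max ≈ 1880 N/mm; NOT adequate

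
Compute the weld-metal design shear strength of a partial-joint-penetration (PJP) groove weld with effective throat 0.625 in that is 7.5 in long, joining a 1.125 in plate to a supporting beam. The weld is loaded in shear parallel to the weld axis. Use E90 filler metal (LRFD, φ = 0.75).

E90XX → F_EXX = 90 ksi.
Effective throat (given) t_e = 0.625 in.
A_we = 0.625 × 7.5 = 4.688 in².
F_nw = 0.6 F_EXX = 54 ksi.
φR_n = 0.75 × 54 × 4.688 = 189.8 kip.

φR_n ≈ 190 kip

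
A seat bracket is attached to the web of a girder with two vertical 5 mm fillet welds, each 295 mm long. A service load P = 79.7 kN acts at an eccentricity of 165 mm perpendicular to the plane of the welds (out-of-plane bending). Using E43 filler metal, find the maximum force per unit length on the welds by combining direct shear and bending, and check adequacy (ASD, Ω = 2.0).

f_max ≈ 473 N/mm; NOT adequate

E43XX → F_EXX = 430 MPa.
L_w = 2 × 295 = 590 mm; section modulus (unit throat) S = 2 × L²/6 = 29010 mm².
Direct shear f_v = P/L_w = 79.7×10³/590 = 135.1 N/mm.
Moment M = P × e = 79.7×10³ × 165 = 13150000 N·mm; bending f_b = M/S = 453.3 N/mm.
f_max = √(f_v² + f_b²) = √(135.1² + 453.3²) = 473 N/mm.
r_n/Ω = (1/2.0) × 0.6 × 430 × (0.707 × 5) = 456 N/mm → NOT adequate.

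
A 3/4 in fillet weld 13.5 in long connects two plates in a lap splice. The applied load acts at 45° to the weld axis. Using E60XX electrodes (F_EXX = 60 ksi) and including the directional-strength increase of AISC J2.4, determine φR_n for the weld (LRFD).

φR_n ≈ 251 kips

t_e = 0.707 × 0.75 = 0.5302 in; A_we = 0.5302 × 13.5 = 7.158 in².
Directional factor: 1.0 + 0.5 sin^1.5(45°) = 1.297.
F_nw = 0.6 × 60 × 1.297 = 46.7 ksi.
φR_n = 0.75 × 46.7 × 7.158 = 250.7 kips.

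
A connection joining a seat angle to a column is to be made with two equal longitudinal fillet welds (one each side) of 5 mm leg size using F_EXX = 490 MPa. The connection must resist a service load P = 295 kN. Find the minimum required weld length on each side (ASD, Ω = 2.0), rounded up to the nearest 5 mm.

Throat t_e = 0.707 × 5 = 3.535 mm.
r_n/Ω = (0.6 × 490 × 3.535) / 2.0 = 519.6 N/mm = 0.5196 kN/mm.
L_req = P / (r_n/Ω) = 295 / 0.5196 = 567.7 mm total.
Per side: 567.7 / 2 = 283.8 mm.
Round up → use L = 285 mm on each side.

L = 285 mm on each side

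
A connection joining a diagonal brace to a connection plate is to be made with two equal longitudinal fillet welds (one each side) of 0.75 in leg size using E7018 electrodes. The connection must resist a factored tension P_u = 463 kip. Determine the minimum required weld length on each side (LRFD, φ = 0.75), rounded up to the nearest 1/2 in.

E70XX → F_EXX = 70 ksi.
Throat t_e = 0.707 × 0.75 = 0.5302 in.
φr_n = 0.75 × 0.6 × 70 × 0.5302 = 16.7 kip/in.
L_req = P_u / φr_n = 463 / 16.7 = 27.72 in total.
Per side: 27.72 / 2 = 13.86 in.
Round up → use L = 14 in on each side.

L = 14 in on each side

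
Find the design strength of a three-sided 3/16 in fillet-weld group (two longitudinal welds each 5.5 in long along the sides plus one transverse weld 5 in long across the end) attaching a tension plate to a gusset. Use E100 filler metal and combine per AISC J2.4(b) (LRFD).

E100XX → F_EXX = 100 ksi.
t_e = 0.707 × 0.1875 = 0.1326 in.
R_nwl = 0.6 × 100 × 0.1326 × 11 = 87.49 kips (longitudinal, 2 welds).
R_nwt = 0.6 × 100 × 0.1326 × 5 = 39.77 kips (transverse, base value).
(i) R_nwl + R_nwt = 127.3 kips; (ii) 0.85 R_nwl + 1.5 R_nwt = 134 kips.
R_n = max = 134 kips [governs: (ii)]; φR_n = 100.5 kips.

φR_n ≈ 101 kips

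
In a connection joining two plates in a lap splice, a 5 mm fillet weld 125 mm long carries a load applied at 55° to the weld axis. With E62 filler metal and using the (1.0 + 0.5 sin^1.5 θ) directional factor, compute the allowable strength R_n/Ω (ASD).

E62XX → F_EXX = 620 MPa.
t_e = 0.707 × 5 = 3.535 mm; A_we = 3.535 × 125 = 441.9 mm².
Directional factor: 1.0 + 0.5 sin^1.5(55°) = 1.371.
F_nw = 0.6 × 620 × 1.371 = 509.9 MPa.
R_n/Ω = (509.9 × 441.9) / 2.0 × 10⁻³ = 112.7 kN.

R_n/Ω ≈ 113 kN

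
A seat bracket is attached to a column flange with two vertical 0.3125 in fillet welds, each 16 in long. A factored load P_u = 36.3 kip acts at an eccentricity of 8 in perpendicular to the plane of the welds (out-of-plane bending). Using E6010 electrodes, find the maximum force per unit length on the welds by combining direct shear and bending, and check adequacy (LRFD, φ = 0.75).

E60XX → F_EXX = 60 ksi.
L_w = 2 × 16 = 32 in; section modulus (unit throat) S = 2 × L²/6 = 85.33 in².
Direct shear f_v = P/L_w = 36.3/32 = 1.134 kip/in.
Moment M = P × e = 36.3 × 8 = 290.4 kip·in; bending f_b = M/S = 3.403 kip/in.
f_max = √(f_v² + f_b²) = √(1.134² + 3.403²) = 3.587 kip/in.
φr_n = 0.75 × 0.6 × 60 × (0.707 × 0.3125) = 5.965 kip/in → adequate.

f_max ≈ 3.59 kip/in; adequate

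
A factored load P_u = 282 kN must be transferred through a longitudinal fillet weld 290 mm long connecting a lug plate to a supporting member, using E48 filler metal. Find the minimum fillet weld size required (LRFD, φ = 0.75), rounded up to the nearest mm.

E48XX → F_EXX = 480 MPa.
Total weld length L = 290 mm.
Required throat t_e = P_u / (φ × 0.6 F_EXX × L) = 282 / (0.75 × 0.6 × 480 × 290 × 10⁻³) = 4.502 mm.
Required leg w = t_e / 0.707 = 6.368 mm → use 7 mm.

w = 7 mm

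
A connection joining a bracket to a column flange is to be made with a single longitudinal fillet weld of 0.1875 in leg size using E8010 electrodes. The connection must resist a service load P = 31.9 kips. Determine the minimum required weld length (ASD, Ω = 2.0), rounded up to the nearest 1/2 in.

E80XX → F_EXX = 80 ksi.
Throat t_e = 0.707 × 0.1875 = 0.1326 in.
r_n/Ω = (0.6 × 80 × 0.1326) / 2.0 = 3.181 kip/in.
L_req = P / (r_n/Ω) = 31.9 / 3.181 = 10.03 in total.
Round up → use L = 10.5 in.

L = 10.5 in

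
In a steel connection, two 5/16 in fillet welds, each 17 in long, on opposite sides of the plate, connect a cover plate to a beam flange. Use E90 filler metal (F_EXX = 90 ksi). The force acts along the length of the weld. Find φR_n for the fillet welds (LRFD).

Effective throat t_e = 0.707 × 0.3125 = 0.2209 in.
Total length L = 34 in; A_we = 0.2209 × 34 = 7.512 in².
F_nw = 0.6 F_EXX = 0.6 × 90 = 54 ksi.
φR_n = 0.75 × 54 × 7.512 = 304.2 kip.

φR_n ≈ 304 kip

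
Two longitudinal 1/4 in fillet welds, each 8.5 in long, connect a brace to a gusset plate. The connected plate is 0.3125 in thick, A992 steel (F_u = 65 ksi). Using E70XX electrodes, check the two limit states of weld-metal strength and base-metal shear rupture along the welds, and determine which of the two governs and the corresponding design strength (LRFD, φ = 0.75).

φR_n ≈ 94.6 kip (weld metal governs)

E70XX → F_EXX = 70 ksi.
t_e = 0.707 × 0.25 = 0.1767 in; L = 17 in.
Weld metal: φR_n = 0.75 × 0.6 × 70 × 0.1767 × 17 = 94.65 kip.
Base metal (shear rupture): φR_n = 0.75 × 0.6 × 65 × 0.3125 × 17 = 155.4 kip.
Governing: weld metal.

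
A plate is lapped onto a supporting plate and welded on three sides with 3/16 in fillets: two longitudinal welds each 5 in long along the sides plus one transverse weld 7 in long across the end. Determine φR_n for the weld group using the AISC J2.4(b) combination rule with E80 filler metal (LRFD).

φR_n ≈ 90.7 kips

E80XX → F_EXX = 80 ksi.
t_e = 0.707 × 0.1875 = 0.1326 in.
R_nwl = 0.6 × 80 × 0.1326 × 10 = 63.63 kips (longitudinal, 2 welds).
R_nwt = 0.6 × 80 × 0.1326 × 7 = 44.54 kips (transverse, base value).
(i) R_nwl + R_nwt = 108.2 kips; (ii) 0.85 R_nwl + 1.5 R_nwt = 120.9 kips.
R_n = max = 120.9 kips [governs: (ii)]; φR_n = 90.67 kips.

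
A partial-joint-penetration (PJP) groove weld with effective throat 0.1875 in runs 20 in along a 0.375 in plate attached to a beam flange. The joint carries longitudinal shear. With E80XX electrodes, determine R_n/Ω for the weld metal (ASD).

R_n/Ω ≈ 90 kips

E80XX → F_EXX = 80 ksi.
Effective throat (given) t_e = 0.1875 in.
A_we = 0.1875 × 20 = 3.75 in².
F_nw = 0.6 F_EXX = 48 ksi.
R_n/Ω = (48 × 3.75) / 2.0 = 90 kips.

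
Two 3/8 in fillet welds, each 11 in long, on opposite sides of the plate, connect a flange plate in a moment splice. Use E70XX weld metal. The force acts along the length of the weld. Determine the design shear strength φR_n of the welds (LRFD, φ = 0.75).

φR_n ≈ 184 kip

E70XX → F_EXX = 70 ksi.
Effective throat t_e = 0.707 × 0.375 = 0.2651 in.
Total length L = 22 in; A_we = 0.2651 × 22 = 5.833 in².
F_nw = 0.6 F_EXX = 0.6 × 70 = 42 ksi.
φR_n = 0.75 × 42 × 5.833 = 183.7 kip.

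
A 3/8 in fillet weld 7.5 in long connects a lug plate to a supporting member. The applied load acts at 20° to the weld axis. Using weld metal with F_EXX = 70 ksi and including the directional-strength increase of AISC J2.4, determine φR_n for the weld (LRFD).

φR_n ≈ 68.9 kips

t_e = 0.707 × 0.375 = 0.2651 in; A_we = 0.2651 × 7.5 = 1.988 in².
Directional factor: 1.0 + 0.5 sin^1.5(20°) = 1.1.
F_nw = 0.6 × 70 × 1.1 = 46.2 ksi.
φR_n = 0.75 × 46.2 × 1.988 = 68.9 kips.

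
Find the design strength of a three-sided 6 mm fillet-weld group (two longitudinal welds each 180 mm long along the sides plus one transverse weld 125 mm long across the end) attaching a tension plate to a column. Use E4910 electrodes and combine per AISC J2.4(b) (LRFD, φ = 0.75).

E49XX → F_EXX = 490 MPa.
t_e = 0.707 × 6 = 4.242 mm.
R_nwl = 0.6 × 490 × 4.242 × 360 × 10⁻³ = 449 kN (longitudinal, 2 welds).
R_nwt = 0.6 × 490 × 4.242 × 125 × 10⁻³ = 155.9 kN (transverse, base value).
(i) R_nwl + R_nwt = 604.9 kN; (ii) 0.85 R_nwl + 1.5 R_nwt = 615.5 kN.
R_n = max = 615.5 kN [governs: (ii)]; φR_n = 461.6 kN.

φR_n ≈ 462 kN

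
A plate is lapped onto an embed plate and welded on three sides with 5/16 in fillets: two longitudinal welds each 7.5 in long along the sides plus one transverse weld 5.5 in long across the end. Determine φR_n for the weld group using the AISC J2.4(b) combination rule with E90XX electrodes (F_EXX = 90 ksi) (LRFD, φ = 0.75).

t_e = 0.707 × 0.3125 = 0.2209 in.
R_nwl = 0.6 × 90 × 0.2209 × 15 = 179 kip (longitudinal, 2 welds).
R_nwt = 0.6 × 90 × 0.2209 × 5.5 = 65.62 kip (transverse, base value).
(i) R_nwl + R_nwt = 244.6 kip; (ii) 0.85 R_nwl + 1.5 R_nwt = 250.5 kip.
R_n = max = 250.5 kip [governs: (ii)]; φR_n = 187.9 kip.

φR_n ≈ 188 kip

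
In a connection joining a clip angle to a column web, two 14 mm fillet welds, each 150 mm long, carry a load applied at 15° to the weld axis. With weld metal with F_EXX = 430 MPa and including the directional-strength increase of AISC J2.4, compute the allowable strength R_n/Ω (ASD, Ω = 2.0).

t_e = 0.707 × 14 = 9.898 mm; A_we = 9.898 × 300 = 2969 mm².
Directional factor: 1.0 + 0.5 sin^1.5(15°) = 1.066.
F_nw = 0.6 × 430 × 1.066 = 275 MPa.
R_n/Ω = (275 × 2969) / 2.0 × 10⁻³ = 408.3 kN.

R_n/Ω ≈ 408 kN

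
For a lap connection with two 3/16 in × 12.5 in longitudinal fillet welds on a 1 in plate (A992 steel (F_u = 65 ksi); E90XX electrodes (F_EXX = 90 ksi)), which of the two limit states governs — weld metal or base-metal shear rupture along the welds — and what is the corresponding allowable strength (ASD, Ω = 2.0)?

R_n/Ω ≈ 89.5 kip (weld metal governs)

t_e = 0.707 × 0.1875 = 0.1326 in; L = 25 in.
Weld metal: R_n/Ω = (1/2.0) × 0.6 × 90 × 0.1326 × 25 = 89.48 kip.
Base metal (shear rupture): R_n/Ω = (1/2.0) × 0.6 × 65 × 1 × 25 = 487.5 kip.
Governing: weld metal.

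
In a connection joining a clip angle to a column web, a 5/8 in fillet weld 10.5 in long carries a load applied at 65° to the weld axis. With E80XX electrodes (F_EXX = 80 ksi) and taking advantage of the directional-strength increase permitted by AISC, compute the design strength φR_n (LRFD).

t_e = 0.707 × 0.625 = 0.4419 in; A_we = 0.4419 × 10.5 = 4.64 in².
Directional factor: 1.0 + 0.5 sin^1.5(65°) = 1.431.
F_nw = 0.6 × 80 × 1.431 = 68.71 ksi.
φR_n = 0.75 × 68.71 × 4.64 = 239.1 kip.

φR_n ≈ 239 kip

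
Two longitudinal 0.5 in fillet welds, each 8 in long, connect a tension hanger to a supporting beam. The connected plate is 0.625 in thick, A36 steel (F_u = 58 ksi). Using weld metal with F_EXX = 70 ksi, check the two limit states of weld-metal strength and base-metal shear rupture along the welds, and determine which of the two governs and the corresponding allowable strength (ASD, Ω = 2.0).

R_n/Ω ≈ 119 kips (weld metal governs)

t_e = 0.707 × 0.5 = 0.3535 in; L = 16 in.
Weld metal: R_n/Ω = (1/2.0) × 0.6 × 70 × 0.3535 × 16 = 118.8 kips.
Base metal (shear rupture): R_n/Ω = (1/2.0) × 0.6 × 58 × 0.625 × 16 = 174 kips.
Governing: weld metal.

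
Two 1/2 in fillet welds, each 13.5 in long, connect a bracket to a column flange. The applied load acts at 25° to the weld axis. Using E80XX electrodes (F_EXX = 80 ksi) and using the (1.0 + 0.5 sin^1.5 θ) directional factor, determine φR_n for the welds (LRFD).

t_e = 0.707 × 0.5 = 0.3535 in; A_we = 0.3535 × 27 = 9.544 in².
Directional factor: 1.0 + 0.5 sin^1.5(25°) = 1.137.
F_nw = 0.6 × 80 × 1.137 = 54.59 ksi.
φR_n = 0.75 × 54.59 × 9.544 = 390.8 kips.

φR_n ≈ 391 kips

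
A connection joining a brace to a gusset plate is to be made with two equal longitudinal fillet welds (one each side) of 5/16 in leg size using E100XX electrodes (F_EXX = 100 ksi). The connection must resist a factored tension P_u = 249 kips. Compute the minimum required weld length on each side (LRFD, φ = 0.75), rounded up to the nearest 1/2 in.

L = 13 in on each side

Throat t_e = 0.707 × 0.3125 = 0.2209 in.
φr_n = 0.75 × 0.6 × 100 × 0.2209 = 9.942 kips/in.
L_req = P_u / φr_n = 249 / 9.942 = 25.04 in total.
Per side: 25.04 / 2 = 12.52 in.
Round up → use L = 13 in on each side.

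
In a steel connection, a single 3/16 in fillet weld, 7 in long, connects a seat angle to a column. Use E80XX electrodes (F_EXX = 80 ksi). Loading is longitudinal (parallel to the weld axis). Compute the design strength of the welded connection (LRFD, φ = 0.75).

φR_n ≈ 33.4 kips

Effective throat t_e = 0.707 × 0.1875 = 0.1326 in.
Total length L = 7 in; A_we = 0.1326 × 7 = 0.9279 in².
F_nw = 0.6 F_EXX = 0.6 × 80 = 48 ksi.
φR_n = 0.75 × 48 × 0.9279 = 33.41 kips.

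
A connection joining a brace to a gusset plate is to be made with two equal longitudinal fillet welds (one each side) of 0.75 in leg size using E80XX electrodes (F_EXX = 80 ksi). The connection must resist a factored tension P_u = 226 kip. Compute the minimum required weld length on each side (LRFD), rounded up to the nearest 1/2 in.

L = 6 in on each side

Throat t_e = 0.707 × 0.75 = 0.5302 in.
φr_n = 0.75 × 0.6 × 80 × 0.5302 = 19.09 kip/in.
L_req = P_u / φr_n = 226 / 19.09 = 11.84 in total.
Per side: 11.84 / 2 = 5.92 in.
Round up → use L = 6 in on each side.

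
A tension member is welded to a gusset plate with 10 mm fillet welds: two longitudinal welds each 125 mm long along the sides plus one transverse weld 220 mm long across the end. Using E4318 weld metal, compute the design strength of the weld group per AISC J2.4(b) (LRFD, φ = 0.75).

φR_n ≈ 742 kN

E43XX → F_EXX = 430 MPa.
t_e = 0.707 × 10 = 7.07 mm.
R_nwl = 0.6 × 430 × 7.07 × 250 × 10⁻³ = 456 kN (longitudinal, 2 welds).
R_nwt = 0.6 × 430 × 7.07 × 220 × 10⁻³ = 401.3 kN (transverse, base value).
(i) R_nwl + R_nwt = 857.3 kN; (ii) 0.85 R_nwl + 1.5 R_nwt = 989.6 kN.
R_n = max = 989.6 kN [governs: (ii)]; φR_n = 742.2 kN.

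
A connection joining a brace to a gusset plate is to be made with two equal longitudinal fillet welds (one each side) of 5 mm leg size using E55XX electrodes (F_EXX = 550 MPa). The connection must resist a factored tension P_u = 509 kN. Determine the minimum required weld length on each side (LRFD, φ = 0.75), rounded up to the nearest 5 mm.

Throat t_e = 0.707 × 5 = 3.535 mm.
φr_n = 0.75 × 0.6 × 550 × 3.535 × 10⁻³ = 0.8749 kN/mm.
L_req = P_u / φr_n = 509 / 0.8749 = 581.8 mm total.
Per side: 581.8 / 2 = 290.9 mm.
Round up → use L = 295 mm on each side.

L = 295 mm on each side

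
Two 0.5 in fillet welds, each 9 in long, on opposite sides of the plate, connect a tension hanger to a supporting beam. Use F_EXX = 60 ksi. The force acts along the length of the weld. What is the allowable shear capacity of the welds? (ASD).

R_n/Ω ≈ 115 kip

Effective throat t_e = 0.707 × 0.5 = 0.3535 in.
Total length L = 18 in; A_we = 0.3535 × 18 = 6.363 in².
F_nw = 0.6 F_EXX = 0.6 × 60 = 36 ksi.
R_n = 36 × 6.363 = 229.1 kip; R_n/Ω = 229.1/2.0 = 114.5 kip.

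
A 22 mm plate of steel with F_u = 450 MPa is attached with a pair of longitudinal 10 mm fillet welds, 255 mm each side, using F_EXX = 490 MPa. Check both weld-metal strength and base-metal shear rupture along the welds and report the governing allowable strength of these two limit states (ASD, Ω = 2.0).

t_e = 0.707 × 10 = 7.07 mm; L = 510 mm.
Weld metal: R_n/Ω = (1/2.0) × 0.6 × 490 × 7.07 × 510 × 10⁻³ = 530 kN.
Base metal (shear rupture): R_n/Ω = (1/2.0) × 0.6 × 450 × 22 × 510 × 10⁻³ = 1515 kN.
Governing: weld metal.

R_n/Ω ≈ 530 kN (weld metal governs)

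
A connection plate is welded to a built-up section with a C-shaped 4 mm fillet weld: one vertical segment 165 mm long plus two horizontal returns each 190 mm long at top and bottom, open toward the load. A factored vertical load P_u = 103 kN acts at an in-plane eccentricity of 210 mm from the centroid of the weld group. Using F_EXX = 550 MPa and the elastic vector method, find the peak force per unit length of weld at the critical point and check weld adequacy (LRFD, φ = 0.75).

f_max ≈ 790 N/mm; NOT adequate

Total weld length L_w = 545 mm. Treat welds as unit-width lines.
Centroid: x̄ = 2×190×95 / 545 = 66.24 mm from the vertical weld.
Polar moment about centroid: J = I_x + I_y = [165³/12 + 2×190×82.5²] + [165×66.24² + 2(190³/12 + 190×28.76²)] = 5142000 mm³.
Direct shear f_v = P/L_w = 103×10³ / 545 = 189 N/mm (vertical).
Torsion M = P·e = 103×10³ × 210 = 21630000 N·mm.
Critical point at (x, y) = (123.8, 82.5) from centroid. f_tx = M·y/J = 347 N/mm; f_ty = M·x/J = 520.6 N/mm.
Resultant f_max = √[f_tx² + (f_v + f_ty)²] = √[347² + (189 + 520.6)²] = 789.9 N/mm.
Capacity per unit length: φr_n = 0.75 × 0.6 × 550 × (0.707 × 4) = 699.9 N/mm.
789.9 > 699.9 → NOT adequate.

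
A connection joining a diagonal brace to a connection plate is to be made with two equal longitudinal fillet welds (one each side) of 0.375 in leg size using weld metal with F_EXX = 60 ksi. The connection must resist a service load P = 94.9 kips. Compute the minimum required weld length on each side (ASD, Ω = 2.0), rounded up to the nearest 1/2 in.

L = 10 in on each side

Throat t_e = 0.707 × 0.375 = 0.2651 in.
r_n/Ω = (0.6 × 60 × 0.2651) / 2.0 = 4.772 kip/in.
L_req = P / (r_n/Ω) = 94.9 / 4.772 = 19.89 in total.
Per side: 19.89 / 2 = 9.943 in.
Round up → use L = 10 in on each side.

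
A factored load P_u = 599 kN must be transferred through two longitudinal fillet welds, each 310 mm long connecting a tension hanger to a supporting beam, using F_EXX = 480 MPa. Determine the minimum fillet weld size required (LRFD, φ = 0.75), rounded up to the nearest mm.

w = 7 mm

Total weld length L = 620 mm.
Required throat t_e = P_u / (φ × 0.6 F_EXX × L) = 599 / (0.75 × 0.6 × 480 × 620 × 10⁻³) = 4.473 mm.
Required leg w = t_e / 0.707 = 6.326 mm → use 7 mm.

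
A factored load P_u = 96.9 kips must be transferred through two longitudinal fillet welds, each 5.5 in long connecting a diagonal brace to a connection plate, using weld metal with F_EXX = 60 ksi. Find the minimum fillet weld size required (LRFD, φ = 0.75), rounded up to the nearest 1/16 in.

w = 1/2 in

Total weld length L = 11 in.
Required throat t_e = P_u / (φ × 0.6 F_EXX × L) = 96.9 / (0.75 × 0.6 × 60 × 11) = 0.3263 in.
Required leg w = t_e / 0.707 = 0.4615 in → use 1/2 in.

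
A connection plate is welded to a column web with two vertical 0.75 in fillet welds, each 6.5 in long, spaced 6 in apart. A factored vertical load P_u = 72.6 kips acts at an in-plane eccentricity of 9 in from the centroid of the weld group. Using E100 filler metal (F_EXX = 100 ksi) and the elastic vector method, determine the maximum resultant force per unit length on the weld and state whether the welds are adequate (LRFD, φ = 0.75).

Total weld length L_w = 13 in. Treat welds as unit-width lines.
Polar moment about centroid: J = 2[d³/12 + d(b/2)²] = 2[6.5³/12 + 6.5×3²] = 162.8 in³.
Direct shear f_v = P/L_w = 72.6 / 13 = 5.585 kip/in (vertical).
Torsion M = P·e = 72.6 × 9 = 653.4 kip·in.
Critical point at (x, y) = (3, 3.25) from centroid. f_tx = M·y/J = 13.05 kip/in; f_ty = M·x/J = 12.04 kip/in.
Resultant f_max = √[f_tx² + (f_v + f_ty)²] = √[13.05² + (5.585 + 12.04)²] = 21.93 kip/in.
Capacity per unit length: φr_n = 0.75 × 0.6 × 100 × (0.707 × 0.75) = 23.86 kip/in.
21.93 ≤ 23.86 → adequate.

f_max ≈ 21.9 kip/in; adequate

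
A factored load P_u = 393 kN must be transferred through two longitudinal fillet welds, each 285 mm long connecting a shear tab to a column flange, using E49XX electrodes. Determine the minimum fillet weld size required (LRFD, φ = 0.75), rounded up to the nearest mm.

E49XX → F_EXX = 490 MPa.
Total weld length L = 570 mm.
Required throat t_e = P_u / (φ × 0.6 F_EXX × L) = 393 / (0.75 × 0.6 × 490 × 570 × 10⁻³) = 3.127 mm.
Required leg w = t_e / 0.707 = 4.423 mm → use 5 mm.

w = 5 mm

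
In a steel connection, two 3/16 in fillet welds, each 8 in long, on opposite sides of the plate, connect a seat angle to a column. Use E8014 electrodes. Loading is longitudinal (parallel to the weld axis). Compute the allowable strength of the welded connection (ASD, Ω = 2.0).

R_n/Ω ≈ 50.9 kips

E80XX → F_EXX = 80 ksi.
Effective throat t_e = 0.707 × 0.1875 = 0.1326 in.
Total length L = 16 in; A_we = 0.1326 × 16 = 2.121 in².
F_nw = 0.6 F_EXX = 0.6 × 80 = 48 ksi.
R_n = 48 × 2.121 = 101.8 kips; R_n/Ω = 101.8/2.0 = 50.9 kips.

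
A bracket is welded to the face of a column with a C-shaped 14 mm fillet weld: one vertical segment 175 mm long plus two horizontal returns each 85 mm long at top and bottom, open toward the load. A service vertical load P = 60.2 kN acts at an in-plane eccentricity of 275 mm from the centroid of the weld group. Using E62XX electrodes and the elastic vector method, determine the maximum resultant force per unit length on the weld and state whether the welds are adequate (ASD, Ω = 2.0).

E62XX → F_EXX = 620 MPa.
Total weld length L_w = 345 mm. Treat welds as unit-width lines.
Centroid: x̄ = 2×85×42.5 / 345 = 20.94 mm from the vertical weld.
Polar moment about centroid: J = I_x + I_y = [175³/12 + 2×85×87.5²] + [175×20.94² + 2(85³/12 + 85×21.56²)] = 2006000 mm³.
Direct shear f_v = P/L_w = 60.2×10³ / 345 = 174.5 N/mm (vertical).
Torsion M = P·e = 60.2×10³ × 275 = 16555000 N·mm.
Critical point at (x, y) = (64.06, 87.5) from centroid. f_tx = M·y/J = 722 N/mm; f_ty = M·x/J = 528.6 N/mm.
Resultant f_max = √[f_tx² + (f_v + f_ty)²] = √[722² + (174.5 + 528.6)²] = 1008 N/mm.
Capacity per unit length: r_n/Ω = (1/2.0) × 0.6 × 620 × (0.707 × 14) = 1841 N/mm.
1008 ≤ 1841 → adequate.

f_max ≈ 1010 N/mm; adequate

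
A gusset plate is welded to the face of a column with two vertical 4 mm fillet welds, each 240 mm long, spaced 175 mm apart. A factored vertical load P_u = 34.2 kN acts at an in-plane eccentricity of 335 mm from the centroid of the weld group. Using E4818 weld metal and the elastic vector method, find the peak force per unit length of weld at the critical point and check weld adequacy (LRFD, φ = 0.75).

E48XX → F_EXX = 480 MPa.
Total weld length L_w = 480 mm. Treat welds as unit-width lines.
Polar moment about centroid: J = 2[d³/12 + d(b/2)²] = 2[240³/12 + 240×87.5²] = 5979000 mm³.
Direct shear f_v = P/L_w = 34.2×10³ / 480 = 71.25 N/mm (vertical).
Torsion M = P·e = 34.2×10³ × 335 = 11457000 N·mm.
Critical point at (x, y) = (87.5, 120) from centroid. f_tx = M·y/J = 229.9 N/mm; f_ty = M·x/J = 167.7 N/mm.
Resultant f_max = √[f_tx² + (f_v + f_ty)²] = √[229.9² + (71.25 + 167.7)²] = 331.6 N/mm.
Capacity per unit length: φr_n = 0.75 × 0.6 × 480 × (0.707 × 4) = 610.8 N/mm.
331.6 ≤ 610.8 → adequate.

f_max ≈ 332 N/mm; adequate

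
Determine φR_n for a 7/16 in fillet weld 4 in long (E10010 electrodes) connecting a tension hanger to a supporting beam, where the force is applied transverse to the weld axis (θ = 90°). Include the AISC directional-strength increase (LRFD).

E100XX → F_EXX = 100 ksi.
t_e = 0.707 × 0.4375 = 0.3093 in; A_we = 0.3093 × 4 = 1.237 in².
Directional factor: 1.0 + 0.5 sin^1.5(90°) = 1.5.
F_nw = 0.6 × 100 × 1.5 = 90 ksi.
φR_n = 0.75 × 90 × 1.237 = 83.51 kip.

φR_n ≈ 83.5 kip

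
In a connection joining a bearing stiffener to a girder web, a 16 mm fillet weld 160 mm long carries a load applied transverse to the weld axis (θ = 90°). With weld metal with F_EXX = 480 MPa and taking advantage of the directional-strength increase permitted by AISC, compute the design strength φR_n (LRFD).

t_e = 0.707 × 16 = 11.31 mm; A_we = 11.31 × 160 = 1810 mm².
Directional factor: 1.0 + 0.5 sin^1.5(90°) = 1.5.
F_nw = 0.6 × 480 × 1.5 = 432 MPa.
φR_n = 0.75 × 432 × 1810 × 10⁻³ = 586.4 kN.

φR_n ≈ 586 kN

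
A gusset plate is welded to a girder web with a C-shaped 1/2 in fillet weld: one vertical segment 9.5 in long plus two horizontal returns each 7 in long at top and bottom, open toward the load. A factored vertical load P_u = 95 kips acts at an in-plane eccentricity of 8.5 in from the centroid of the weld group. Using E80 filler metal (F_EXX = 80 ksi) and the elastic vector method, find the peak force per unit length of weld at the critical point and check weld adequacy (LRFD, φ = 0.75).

Total weld length L_w = 23.5 in. Treat welds as unit-width lines.
Centroid: x̄ = 2×7×3.5 / 23.5 = 2.085 in from the vertical weld.
Polar moment about centroid: J = I_x + I_y = [9.5³/12 + 2×7×4.75²] + [9.5×2.085² + 2(7³/12 + 7×1.415²)] = 513.8 in³.
Direct shear f_v = P/L_w = 95 / 23.5 = 4.043 kip/in (vertical).
Torsion M = P·e = 95 × 8.5 = 807.5 kip·in.
Critical point at (x, y) = (4.915, 4.75) from centroid. f_tx = M·y/J = 7.465 kip/in; f_ty = M·x/J = 7.724 kip/in.
Resultant f_max = √[f_tx² + (f_v + f_ty)²] = √[7.465² + (4.043 + 7.724)²] = 13.93 kip/in.
Capacity per unit length: φr_n = 0.75 × 0.6 × 80 × (0.707 × 0.5) = 12.73 kip/in.
13.93 > 12.73 → NOT adequate.

f_max ≈ 13.9 kip/in; NOT adequate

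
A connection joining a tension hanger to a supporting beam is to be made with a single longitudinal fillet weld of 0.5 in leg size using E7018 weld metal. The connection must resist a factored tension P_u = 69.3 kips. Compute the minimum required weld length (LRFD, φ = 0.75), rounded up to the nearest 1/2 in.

E70XX → F_EXX = 70 ksi.
Throat t_e = 0.707 × 0.5 = 0.3535 in.
φr_n = 0.75 × 0.6 × 70 × 0.3535 = 11.14 kips/in.
L_req = P_u / φr_n = 69.3 / 11.14 = 6.223 in total.
Round up → use L = 6.5 in.

L = 6.5 in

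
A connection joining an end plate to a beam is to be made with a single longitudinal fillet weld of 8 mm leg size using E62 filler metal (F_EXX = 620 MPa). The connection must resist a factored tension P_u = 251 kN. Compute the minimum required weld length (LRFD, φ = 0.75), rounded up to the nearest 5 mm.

L = 160 mm

Throat t_e = 0.707 × 8 = 5.656 mm.
φr_n = 0.75 × 0.6 × 620 × 5.656 × 10⁻³ = 1.578 kN/mm.
L_req = P_u / φr_n = 251 / 1.578 = 159.1 mm total.
Round up → use L = 160 mm.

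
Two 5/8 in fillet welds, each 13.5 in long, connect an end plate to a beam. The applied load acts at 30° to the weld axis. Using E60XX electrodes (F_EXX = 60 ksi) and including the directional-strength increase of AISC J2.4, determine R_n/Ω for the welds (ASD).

R_n/Ω ≈ 253 kips

t_e = 0.707 × 0.625 = 0.4419 in; A_we = 0.4419 × 27 = 11.93 in².
Directional factor: 1.0 + 0.5 sin^1.5(30°) = 1.177.
F_nw = 0.6 × 60 × 1.177 = 42.36 ksi.
R_n/Ω = (42.36 × 11.93) / 2.0 = 252.7 kips.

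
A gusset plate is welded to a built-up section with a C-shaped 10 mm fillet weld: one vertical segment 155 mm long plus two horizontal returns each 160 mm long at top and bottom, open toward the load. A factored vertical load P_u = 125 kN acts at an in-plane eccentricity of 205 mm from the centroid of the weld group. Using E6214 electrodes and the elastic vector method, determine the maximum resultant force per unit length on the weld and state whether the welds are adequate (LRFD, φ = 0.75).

f_max ≈ 1160 N/mm; adequate

E62XX → F_EXX = 620 MPa.
Total weld length L_w = 475 mm. Treat welds as unit-width lines.
Centroid: x̄ = 2×160×80 / 475 = 53.89 mm from the vertical weld.
Polar moment about centroid: J = I_x + I_y = [155³/12 + 2×160×77.5²] + [155×53.89² + 2(160³/12 + 160×26.11²)] = 3583000 mm³.
Direct shear f_v = P/L_w = 125×10³ / 475 = 263.2 N/mm (vertical).
Torsion M = P·e = 125×10³ × 205 = 25625000 N·mm.
Critical point at (x, y) = (106.1, 77.5) from centroid. f_tx = M·y/J = 554.2 N/mm; f_ty = M·x/J = 758.8 N/mm.
Resultant f_max = √[f_tx² + (f_v + f_ty)²] = √[554.2² + (263.2 + 758.8)²] = 1163 N/mm.
Capacity per unit length: φr_n = 0.75 × 0.6 × 620 × (0.707 × 10) = 1973 N/mm.
1163 ≤ 1973 → adequate.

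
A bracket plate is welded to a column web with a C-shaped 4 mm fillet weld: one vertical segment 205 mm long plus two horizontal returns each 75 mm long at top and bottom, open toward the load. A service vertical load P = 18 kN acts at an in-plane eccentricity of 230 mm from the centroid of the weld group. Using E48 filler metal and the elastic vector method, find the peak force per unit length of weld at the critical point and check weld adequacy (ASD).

f_max ≈ 227 N/mm; adequate

E48XX → F_EXX = 480 MPa.
Total weld length L_w = 355 mm. Treat welds as unit-width lines.
Centroid: x̄ = 2×75×37.5 / 355 = 15.85 mm from the vertical weld.
Polar moment about centroid: J = I_x + I_y = [205³/12 + 2×75×102.5²] + [205×15.85² + 2(75³/12 + 75×21.65²)] = 2486000 mm³.
Direct shear f_v = P/L_w = 18×10³ / 355 = 50.7 N/mm (vertical).
Torsion M = P·e = 18×10³ × 230 = 4140000 N·mm.
Critical point at (x, y) = (59.15, 102.5) from centroid. f_tx = M·y/J = 170.7 N/mm; f_ty = M·x/J = 98.51 N/mm.
Resultant f_max = √[f_tx² + (f_v + f_ty)²] = √[170.7² + (50.7 + 98.51)²] = 226.7 N/mm.
Capacity per unit length: r_n/Ω = (1/2.0) × 0.6 × 480 × (0.707 × 4) = 407.2 N/mm.
226.7 ≤ 407.2 → adequate.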